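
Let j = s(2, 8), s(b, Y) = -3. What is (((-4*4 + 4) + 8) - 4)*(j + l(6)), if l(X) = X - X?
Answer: 24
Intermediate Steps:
l(X) = 0
j = -3
(((-4*4 + 4) + 8) - 4)*(j + l(6)) = (((-4*4 + 4) + 8) - 4)*(-3 + 0) = (((-16 + 4) + 8) - 4)*(-3) = ((-12 + 8) - 4)*(-3) = (-4 - 4)*(-3) = -8*(-3) = 24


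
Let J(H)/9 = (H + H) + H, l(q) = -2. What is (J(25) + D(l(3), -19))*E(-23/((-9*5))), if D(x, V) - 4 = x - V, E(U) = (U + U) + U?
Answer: 5336/5 ≈ 1067.2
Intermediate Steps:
E(U) = 3*U (E(U) = 2*U + U = 3*U)
J(H) = 27*H (J(H) = 9*((H + H) + H) = 9*(2*H + H) = 9*(3*H) = 27*H)
D(x, V) = 4 + x - V (D(x, V) = 4 + (x - V) = 4 + x - V)
(J(25) + D(l(3), -19))*E(-23/((-9*5))) = (27*25 + (4 - 2 - 1*(-19)))*(3*(-23/((-9*5)))) = (675 + (4 - 2 + 19))*(3*(-23/(-45))) = (675 + 21)*(3*(-23*(-1/45))) = 696*(3*(23/45)) = 696*(23/15) = 5336/5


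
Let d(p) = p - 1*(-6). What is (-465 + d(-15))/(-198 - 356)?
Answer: 237/277 ≈ 0.85560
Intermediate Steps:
d(p) = 6 + p (d(p) = p + 6 = 6 + p)
(-465 + d(-15))/(-198 - 356) = (-465 + (6 - 15))/(-198 - 356) = (-465 - 9)/(-554) = -474*(-1/554) = 237/277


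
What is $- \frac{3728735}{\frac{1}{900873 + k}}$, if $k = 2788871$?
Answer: $-13758077593840$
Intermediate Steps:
$- \frac{3728735}{\frac{1}{900873 + k}} = - \frac{3728735}{\frac{1}{900873 + 2788871}} = - \frac{3728735}{\frac{1}{3689744}} = - 3728735 \frac{1}{\frac{1}{3689744}} = \left(-3728735\right) 3689744 = -13758077593840$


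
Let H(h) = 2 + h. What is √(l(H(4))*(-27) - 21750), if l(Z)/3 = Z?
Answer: 2*I*√5559 ≈ 149.12*I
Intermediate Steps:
l(Z) = 3*Z
√(l(H(4))*(-27) - 21750) = √((3*(2 + 4))*(-27) - 21750) = √((3*6)*(-27) - 21750) = √(18*(-27) - 21750) = √(-486 - 21750) = √(-22236) = 2*I*√5559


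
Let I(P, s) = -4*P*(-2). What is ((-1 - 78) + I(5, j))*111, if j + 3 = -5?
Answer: -4329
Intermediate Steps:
j = -8 (j = -3 - 5 = -8)
I(P, s) = 8*P
((-1 - 78) + I(5, j))*111 = ((-1 - 78) + 8*5)*111 = (-79 + 40)*111 = -39*111 = -4329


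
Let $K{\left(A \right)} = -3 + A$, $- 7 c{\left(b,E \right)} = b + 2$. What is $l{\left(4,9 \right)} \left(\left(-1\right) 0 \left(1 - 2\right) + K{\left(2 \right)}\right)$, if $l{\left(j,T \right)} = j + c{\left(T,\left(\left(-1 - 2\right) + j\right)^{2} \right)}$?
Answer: $- \frac{17}{7} \approx -2.4286$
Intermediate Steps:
$c{\left(b,E \right)} = - \frac{2}{7} - \frac{b}{7}$ ($c{\left(b,E \right)} = - \frac{b + 2}{7} = - \frac{2 + b}{7} = - \frac{2}{7} - \frac{b}{7}$)
$l{\left(j,T \right)} = - \frac{2}{7} + j - \frac{T}{7}$ ($l{\left(j,T \right)} = j - \left(\frac{2}{7} + \frac{T}{7}\right) = - \frac{2}{7} + j - \frac{T}{7}$)
$l{\left(4,9 \right)} \left(\left(-1\right) 0 \left(1 - 2\right) + K{\left(2 \right)}\right) = \left(- \frac{2}{7} + 4 - \frac{9}{7}\right) \left(\left(-1\right) 0 \left(1 - 2\right) + \left(-3 + 2\right)\right) = \left(- \frac{2}{7} + 4 - \frac{9}{7}\right) \left(0 \left(-1\right) - 1\right) = \frac{17 \left(0 - 1\right)}{7} = \frac{17}{7} \left(-1\right) = - \frac{17}{7}$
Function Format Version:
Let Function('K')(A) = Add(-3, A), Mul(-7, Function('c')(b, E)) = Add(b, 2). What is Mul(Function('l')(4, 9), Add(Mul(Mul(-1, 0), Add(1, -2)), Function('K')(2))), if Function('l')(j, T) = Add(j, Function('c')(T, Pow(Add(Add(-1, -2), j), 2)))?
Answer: Rational(-17, 7) ≈ -2.4286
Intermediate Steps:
Function('c')(b, E) = Add(Rational(-2, 7), Mul(Rational(-1, 7), b)) (Function('c')(b, E) = Mul(Rational(-1, 7), Add(b, 2)) = Mul(Rational(-1, 7), Add(2, b)) = Add(Rational(-2, 7), Mul(Rational(-1, 7), b)))
Function('l')(j, T) = Add(Rational(-2, 7), j, Mul(Rational(-1, 7), T)) (Function('l')(j, T) = Add(j, Add(Rational(-2, 7), Mul(Rational(-1, 7), T))) = Add(Rational(-2, 7), j, Mul(Rational(-1, 7), T)))
Mul(Function('l')(4, 9), Add(Mul(Mul(-1, 0), Add(1, -2)), Function('K')(2))) = Mul(Add(Rational(-2, 7), 4, Mul(Rational(-1, 7), 9)), Add(Mul(Mul(-1, 0), Add(1, -2)), Add(-3, 2))) = Mul(Add(Rational(-2, 7), 4, Rational(-9, 7)), Add(Mul(0, -1), -1)) = Mul(Rational(17, 7), Add(0, -1)) = Mul(Rational(17, 7), -1) = Rational(-17, 7)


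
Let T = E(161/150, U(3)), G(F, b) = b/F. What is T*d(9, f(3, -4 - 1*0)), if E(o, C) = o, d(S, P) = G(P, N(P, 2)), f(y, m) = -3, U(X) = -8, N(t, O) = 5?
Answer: -161/90 ≈ -1.7889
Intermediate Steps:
d(S, P) = 5/P
T = 161/150 ≈ 1.0733
T*d(9, f(3, -4 - 1*0)) = 161*(5/(-3))/150 = 161*(5*(-⅓))/150 = (161/150)*(-5/3) = -161/90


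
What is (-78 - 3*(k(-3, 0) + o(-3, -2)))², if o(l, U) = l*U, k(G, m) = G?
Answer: 7569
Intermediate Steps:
o(l, U) = U*l
(-78 - 3*(k(-3, 0) + o(-3, -2)))² = (-78 - 3*(-3 - 2*(-3)))² = (-78 - 3*(-3 + 6))² = (-78 - 3*3)² = (-78 - 9)² = (-87)² = 7569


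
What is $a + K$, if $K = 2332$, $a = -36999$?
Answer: $-34667$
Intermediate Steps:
$a + K = -36999 + 2332 = -34667$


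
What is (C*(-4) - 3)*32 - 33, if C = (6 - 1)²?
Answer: -3329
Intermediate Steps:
C = 25 (C = 5² = 25)
(C*(-4) - 3)*32 - 33 = (25*(-4) - 3)*32 - 33 = (-100 - 3)*32 - 33 = -103*32 - 33 = -3296 - 33 = -3329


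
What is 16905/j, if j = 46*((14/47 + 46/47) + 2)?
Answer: 4935/44 ≈ 112.16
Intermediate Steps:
j = 7084/47 (j = 46*((14*(1/47) + 46*(1/47)) + 2) = 46*((14/47 + 46/47) + 2) = 46*(60/47 + 2) = 46*(154/47) = 7084/47 ≈ 150.72)
16905/j = 16905/(7084/47) = 16905*(47/7084) = 4935/44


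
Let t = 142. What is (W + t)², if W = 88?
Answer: 52900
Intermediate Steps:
(W + t)² = (88 + 142)² = 230² = 52900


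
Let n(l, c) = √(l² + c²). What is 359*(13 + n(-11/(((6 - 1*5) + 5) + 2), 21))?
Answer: 4667 + 359*√28345/8 ≈ 12222.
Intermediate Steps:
n(l, c) = √(c² + l²)
359*(13 + n(-11/(((6 - 1*5) + 5) + 2), 21)) = 359*(13 + √(21² + (-11/(((6 - 1*5) + 5) + 2))²)) = 359*(13 + √(441 + (-11/(((6 - 5) + 5) + 2))²)) = 359*(13 + √(441 + (-11/((1 + 5) + 2))²)) = 359*(13 + √(441 + (-11/(6 + 2))²)) = 359*(13 + √(441 + (-11/8)²)) = 359*(13 + √(441 + 121/64)) = 359*(13 + √(28345/64)) = 359*(13 + √28345/8) = 4667 + 359*√28345/8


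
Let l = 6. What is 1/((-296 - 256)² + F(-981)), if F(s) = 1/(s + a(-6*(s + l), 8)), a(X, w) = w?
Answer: 973/296476991 ≈ 3.2819e-6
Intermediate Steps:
F(s) = 1/(8 + s) (F(s) = 1/(s + 8) = 1/(8 + s))
1/((-296 - 256)² + F(-981)) = 1/((-296 - 256)² + 1/(8 - 981)) = 1/((-552)² + 1/(-973)) = 1/(304704 - 1/973) = 1/(296476991/973) = 973/296476991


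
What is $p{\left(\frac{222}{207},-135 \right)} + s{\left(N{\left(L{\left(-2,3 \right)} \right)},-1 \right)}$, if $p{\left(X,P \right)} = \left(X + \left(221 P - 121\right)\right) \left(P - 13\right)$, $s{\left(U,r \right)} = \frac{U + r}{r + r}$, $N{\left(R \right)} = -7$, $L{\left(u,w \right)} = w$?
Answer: $\frac{305899996}{69} \approx 4.4333 \cdot 10^{6}$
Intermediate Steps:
$s{\left(U,r \right)} = \frac{U + r}{2 r}$
$p{\left(X,P \right)} = \left(-13 + P\right) \left(-121 + X + 221 P\right)$ ($p{\left(X,P \right)} = \left(X + \left(-121 + 221 P\right)\right) \left(-13 + P\right) = \left(-121 + X + 221 P\right) \left(-13 + P\right) = \left(-13 + P\right) \left(-121 + X + 221 P\right)$)
$p{\left(\frac{222}{207},-135 \right)} + s{\left(N{\left(L{\left(-2,3 \right)} \right)},-1 \right)} = \left(1573 - -404190 - 13 \cdot \frac{222}{207} + 221 \left(-135\right)^{2} - 135 \cdot \frac{222}{207}\right) + \frac{-7 - 1}{2 \left(-1\right)} = \left(1573 + 404190 - 13 \cdot 222 \cdot \frac{1}{207} + 221 \cdot 18225 - 135 \cdot 222 \cdot \frac{1}{207}\right) + \frac{1}{2} \left(-1\right) \left(-8\right) = \left(1573 + 404190 - \frac{962}{69} + 4027725 - \frac{3330}{23}\right) + 4 = \frac{305899720}{69} + 4 = \frac{305899996}{69}$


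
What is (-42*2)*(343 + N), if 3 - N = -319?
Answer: -55860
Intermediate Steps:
N = 322 (N = 3 - 1*(-319) = 3 + 319 = 322)
(-42*2)*(343 + N) = (-42*2)*(343 + 322) = -84*665 = -55860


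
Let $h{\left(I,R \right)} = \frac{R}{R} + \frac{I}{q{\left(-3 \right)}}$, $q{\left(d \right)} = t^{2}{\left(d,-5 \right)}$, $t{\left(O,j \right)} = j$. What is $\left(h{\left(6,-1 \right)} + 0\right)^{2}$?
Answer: $\frac{961}{625} \approx 1.5376$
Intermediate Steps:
$q{\left(d \right)} = 25$ ($q{\left(d \right)} = \left(-5\right)^{2} = 25$)
$h{\left(I,R \right)} = 1 + \frac{I}{25}$ ($h{\left(I,R \right)} = \frac{R}{R} + \frac{I}{25} = 1 + I \frac{1}{25} = 1 + \frac{I}{25}$)
$\left(h{\left(6,-1 \right)} + 0\right)^{2} = \left(\left(1 + \frac{1}{25} \cdot 6\right) + 0\right)^{2} = \left(\left(1 + \frac{6}{25}\right) + 0\right)^{2} = \left(\frac{31}{25} + 0\right)^{2} = \left(\frac{31}{25}\right)^{2} = \frac{961}{625}$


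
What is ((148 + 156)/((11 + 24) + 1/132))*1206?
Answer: 48394368/4621 ≈ 10473.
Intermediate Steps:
((148 + 156)/((11 + 24) + 1/132))*1206 = (304/(35 + 1/132))*1206 = (304/(4621/132))*1206 = (304*(132/4621))*1206 = (40128/4621)*1206 = 48394368/4621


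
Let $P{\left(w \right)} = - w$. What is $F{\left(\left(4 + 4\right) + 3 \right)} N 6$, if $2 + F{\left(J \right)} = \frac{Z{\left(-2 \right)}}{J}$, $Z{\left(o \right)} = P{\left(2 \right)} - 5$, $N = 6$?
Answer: $- \frac{1044}{11} \approx -94.909$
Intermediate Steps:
$Z{\left(o \right)} = -7$ ($Z{\left(o \right)} = \left(-1\right) 2 - 5 = -2 - 5 = -7$)
$F{\left(J \right)} = -2 - \frac{7}{J}$
$F{\left(\left(4 + 4\right) + 3 \right)} N 6 = \left(-2 - \frac{7}{\left(4 + 4\right) + 3}\right) 6 \cdot 6 = \left(-2 - \frac{7}{8 + 3}\right) 6 \cdot 6 = \left(-2 - \frac{7}{11}\right) 6 \cdot 6 = \left(- \frac{29}{11}\right) 6 \cdot 6 = \left(- \frac{174}{11}\right) 6 = - \frac{1044}{11}$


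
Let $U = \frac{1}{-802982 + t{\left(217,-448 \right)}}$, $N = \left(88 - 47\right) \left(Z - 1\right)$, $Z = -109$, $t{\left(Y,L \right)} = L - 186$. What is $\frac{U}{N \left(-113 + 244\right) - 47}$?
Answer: $\frac{1}{474822138912} \approx 2.1061 \cdot 10^{-12}$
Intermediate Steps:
$t{\left(Y,L \right)} = -186 + L$
$N = -4510$ ($N = \left(88 - 47\right) \left(-109 - 1\right) = 41 \left(-110\right) = -4510$)
$U = - \frac{1}{803616}$ ($U = \frac{1}{-802982 - 634} = \frac{1}{-803616} = - \frac{1}{803616} \approx -1.2444 \cdot 10^{-6}$)
$\frac{U}{N \left(-113 + 244\right) - 47} = - \frac{1}{803616 \left(- 4510 \left(-113 + 244\right) - 47\right)} = - \frac{1}{803616 \left(\left(-4510\right) 131 - 47\right)} = - \frac{1}{803616 \left(-590810 - 47\right)} = - \frac{1}{803616 \left(-590857\right)} = \left(- \frac{1}{803616}\right) \left(- \frac{1}{590857}\right) = \frac{1}{474822138912}$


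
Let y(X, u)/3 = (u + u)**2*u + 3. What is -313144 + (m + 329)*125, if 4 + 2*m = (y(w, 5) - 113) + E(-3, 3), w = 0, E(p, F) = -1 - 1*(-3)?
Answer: -184894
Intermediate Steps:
E(p, F) = 2 (E(p, F) = -1 + 3 = 2)
y(X, u) = 9 + 12*u**3 (y(X, u) = 3*((u + u)**2*u + 3) = 3*((2*u)**2*u + 3) = 3*((4*u**2)*u + 3) = 3*(4*u**3 + 3) = 3*(3 + 4*u**3) = 9 + 12*u**3)
m = 697 (m = -2 + (((9 + 12*5**3) - 113) + 2)/2 = -2 + (((9 + 12*125) - 113) + 2)/2 = -2 + (((9 + 1500) - 113) + 2)/2 = -2 + ((1509 - 113) + 2)/2 = -2 + (1396 + 2)/2 = -2 + (1/2)*1398 = -2 + 699 = 697)
-313144 + (m + 329)*125 = -313144 + (697 + 329)*125 = -313144 + 1026*125 = -313144 + 128250 = -184894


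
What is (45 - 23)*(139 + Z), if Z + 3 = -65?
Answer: 1562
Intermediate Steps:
Z = -68 (Z = -3 - 65 = -68)
(45 - 23)*(139 + Z) = (45 - 23)*(139 - 68) = 22*71 = 1562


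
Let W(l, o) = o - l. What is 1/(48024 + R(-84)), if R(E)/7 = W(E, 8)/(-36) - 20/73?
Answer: 657/31538755 ≈ 2.0832e-5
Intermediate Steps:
R(E) = -2282/657 + 7*E/36 (R(E) = 7*((8 - E)/(-36) - 20/73) = 7*((8 - E)*(-1/36) - 20*1/73) = 7*((-2/9 + E/36) - 20/73) = 7*(-326/657 + E/36) = -2282/657 + 7*E/36)
1/(48024 + R(-84)) = 1/(48024 + (-2282/657 + (7/36)*(-84))) = 1/(48024 + (-2282/657 - 49/3)) = 1/(48024 - 13013/657) = 1/(31538755/657) = 657/31538755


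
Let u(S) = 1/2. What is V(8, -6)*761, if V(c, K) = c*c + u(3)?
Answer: 98169/2 ≈ 49085.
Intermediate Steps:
u(S) = ½
V(c, K) = ½ + c² (V(c, K) = c*c + ½ = c² + ½ = ½ + c²)
V(8, -6)*761 = (½ + 8²)*761 = (½ + 64)*761 = (129/2)*761 = 98169/2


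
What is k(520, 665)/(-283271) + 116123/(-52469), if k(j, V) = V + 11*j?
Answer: -33229292898/14862946099 ≈ -2.2357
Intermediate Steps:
k(520, 665)/(-283271) + 116123/(-52469) = (665 + 11*520)/(-283271) + 116123/(-52469) = (665 + 5720)*(-1/283271) + 116123*(-1/52469) = 6385*(-1/283271) - 116123/52469 = -6385/283271 - 116123/52469 = -33229292898/14862946099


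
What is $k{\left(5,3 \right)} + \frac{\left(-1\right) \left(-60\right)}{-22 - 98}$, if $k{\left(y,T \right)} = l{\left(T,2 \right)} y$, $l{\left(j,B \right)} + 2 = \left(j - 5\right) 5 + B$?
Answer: $- \frac{101}{2} \approx -50.5$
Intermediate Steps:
$l{\left(j,B \right)} = -27 + B + 5 j$ ($l{\left(j,B \right)} = -2 + \left(\left(j - 5\right) 5 + B\right) = -2 + \left(\left(-5 + j\right) 5 + B\right) = -2 + \left(\left(-25 + 5 j\right) + B\right) = -2 + \left(-25 + B + 5 j\right) = -27 + B + 5 j$)
$k{\left(y,T \right)} = y \left(-25 + 5 T\right)$ ($k{\left(y,T \right)} = \left(-27 + 2 + 5 T\right) y = \left(-25 + 5 T\right) y = y \left(-25 + 5 T\right)$)
$k{\left(5,3 \right)} + \frac{\left(-1\right) \left(-60\right)}{-22 - 98} = 5 \cdot 5 \left(-5 + 3\right) + \frac{\left(-1\right) \left(-60\right)}{-22 - 98} = 5 \cdot 5 \left(-2\right) + \frac{1}{-22 - 98} \cdot 60 = -50 + \frac{1}{-120} \cdot 60 = -50 - \frac{1}{2} = - \frac{101}{2}$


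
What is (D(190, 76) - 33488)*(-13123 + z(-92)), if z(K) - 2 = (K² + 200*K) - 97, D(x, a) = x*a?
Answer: 441037392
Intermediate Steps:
D(x, a) = a*x
z(K) = -95 + K² + 200*K (z(K) = 2 + ((K² + 200*K) - 97) = 2 + (-97 + K² + 200*K) = -95 + K² + 200*K)
(D(190, 76) - 33488)*(-13123 + z(-92)) = (76*190 - 33488)*(-13123 + (-95 + (-92)² + 200*(-92))) = (14440 - 33488)*(-13123 + (-95 + 8464 - 18400)) = -19048*(-13123 - 10031) = -19048*(-23154) = 441037392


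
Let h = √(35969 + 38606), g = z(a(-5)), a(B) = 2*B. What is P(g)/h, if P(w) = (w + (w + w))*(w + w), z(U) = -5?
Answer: 30*√2983/2983 ≈ 0.54928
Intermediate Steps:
g = -5
P(w) = 6*w² (P(w) = (w + 2*w)*(2*w) = (3*w)*(2*w) = 6*w²)
h = 5*√2983 (h = √74575 = 5*√2983 ≈ 273.08)
P(g)/h = (6*(-5)²)/((5*√2983)) = (6*25)*(√2983/14915) = 150*(√2983/14915) = 30*√2983/2983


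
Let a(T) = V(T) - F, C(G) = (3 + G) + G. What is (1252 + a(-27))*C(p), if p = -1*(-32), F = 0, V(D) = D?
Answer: 82075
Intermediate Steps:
p = 32
C(G) = 3 + 2*G
a(T) = T (a(T) = T - 1*0 = T + 0 = T)
(1252 + a(-27))*C(p) = (1252 - 27)*(3 + 2*32) = 1225*(3 + 64) = 1225*67 = 82075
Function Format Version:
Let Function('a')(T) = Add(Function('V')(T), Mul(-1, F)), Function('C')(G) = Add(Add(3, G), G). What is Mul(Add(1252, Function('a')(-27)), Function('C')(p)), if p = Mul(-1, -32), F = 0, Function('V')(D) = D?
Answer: 82075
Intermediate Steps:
p = 32
Function('C')(G) = Add(3, Mul(2, G))
Function('a')(T) = T (Function('a')(T) = Add(T, Mul(-1, 0)) = Add(T, 0) = T)
Mul(Add(1252, Function('a')(-27)), Function('C')(p)) = Mul(Add(1252, -27), Add(3, Mul(2, 32))) = Mul(1225, Add(3, 64)) = Mul(1225, 67) = 82075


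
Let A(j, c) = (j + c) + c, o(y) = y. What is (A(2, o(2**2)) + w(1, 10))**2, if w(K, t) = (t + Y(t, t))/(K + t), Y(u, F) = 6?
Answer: 15876/121 ≈ 131.21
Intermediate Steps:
A(j, c) = j + 2*c (A(j, c) = (c + j) + c = j + 2*c)
w(K, t) = (6 + t)/(K + t) (w(K, t) = (t + 6)/(K + t) = (6 + t)/(K + t))
(A(2, o(2**2)) + w(1, 10))**2 = ((2 + 2*2**2) + (6 + 10)/(1 + 10))**2 = ((2 + 2*4) + 16/11)**2 = ((2 + 8) + (1/11)*16)**2 = (10 + 16/11)**2 = (126/11)**2 = 15876/121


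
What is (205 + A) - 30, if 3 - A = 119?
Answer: 59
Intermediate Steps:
A = -116 (A = 3 - 1*119 = 3 - 119 = -116)
(205 + A) - 30 = (205 - 116) - 30 = 89 - 30 = 59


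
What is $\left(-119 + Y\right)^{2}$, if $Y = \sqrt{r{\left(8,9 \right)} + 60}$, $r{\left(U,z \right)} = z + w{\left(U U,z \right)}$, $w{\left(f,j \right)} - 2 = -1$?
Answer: $\left(119 - \sqrt{70}\right)^{2} \approx 12240.0$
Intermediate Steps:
$w{\left(f,j \right)} = 1$ ($w{\left(f,j \right)} = 2 - 1 = 1$)
$r{\left(U,z \right)} = 1 + z$ ($r{\left(U,z \right)} = z + 1 = 1 + z$)
$Y = \sqrt{70}$ ($Y = \sqrt{\left(1 + 9\right) + 60} = \sqrt{10 + 60} = \sqrt{70} \approx 8.3666$)
$\left(-119 + Y\right)^{2} = \left(-119 + \sqrt{70}\right)^{2}$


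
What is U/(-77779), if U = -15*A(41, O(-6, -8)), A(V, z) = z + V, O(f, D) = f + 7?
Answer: 630/77779 ≈ 0.0080999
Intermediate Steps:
O(f, D) = 7 + f
A(V, z) = V + z
U = -630 (U = -15*(41 + (7 - 6)) = -15*(41 + 1) = -15*42 = -630)
U/(-77779) = -630/(-77779) = -630*(-1/77779) = 630/77779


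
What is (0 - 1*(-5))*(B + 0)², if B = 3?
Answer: 45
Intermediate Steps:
(0 - 1*(-5))*(B + 0)² = (0 - 1*(-5))*(3 + 0)² = (0 + 5)*3² = 5*9 = 45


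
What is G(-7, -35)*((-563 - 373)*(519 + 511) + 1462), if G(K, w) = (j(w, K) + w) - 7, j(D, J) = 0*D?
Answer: 40429956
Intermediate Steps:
j(D, J) = 0
G(K, w) = -7 + w (G(K, w) = (0 + w) - 7 = w - 7 = -7 + w)
G(-7, -35)*((-563 - 373)*(519 + 511) + 1462) = (-7 - 35)*((-563 - 373)*(519 + 511) + 1462) = -42*(-936*1030 + 1462) = -42*(-964080 + 1462) = -42*(-962618) = 40429956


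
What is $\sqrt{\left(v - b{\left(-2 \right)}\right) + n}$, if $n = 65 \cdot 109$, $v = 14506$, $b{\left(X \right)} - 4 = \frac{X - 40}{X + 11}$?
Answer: $\frac{5 \sqrt{7773}}{3} \approx 146.94$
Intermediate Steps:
$b{\left(X \right)} = 4 + \frac{-40 + X}{11 + X}$ ($b{\left(X \right)} = 4 + \frac{X - 40}{X + 11} = 4 + \frac{-40 + X}{11 + X}$)
$n = 7085$
$\sqrt{\left(v - b{\left(-2 \right)}\right) + n} = \sqrt{\left(14506 - \frac{4 + 5 \left(-2\right)}{11 - 2}\right) + 7085} = \sqrt{\left(14506 - \frac{4 - 10}{9}\right) + 7085} = \sqrt{\left(14506 - \frac{1}{9} \left(-6\right)\right) + 7085} = \sqrt{\left(14506 - - \frac{2}{3}\right) + 7085} = \sqrt{\left(14506 + \frac{2}{3}\right) + 7085} = \sqrt{\frac{43520}{3} + 7085} = \sqrt{\frac{64775}{3}} = \frac{5 \sqrt{7773}}{3}$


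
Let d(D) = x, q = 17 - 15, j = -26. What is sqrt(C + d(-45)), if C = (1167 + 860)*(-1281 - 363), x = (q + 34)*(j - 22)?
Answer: 2*I*sqrt(833529) ≈ 1826.0*I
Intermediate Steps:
q = 2
x = -1728 (x = (2 + 34)*(-26 - 22) = 36*(-48) = -1728)
C = -3332388 (C = 2027*(-1644) = -3332388)
d(D) = -1728
sqrt(C + d(-45)) = sqrt(-3332388 - 1728) = sqrt(-3334116) = 2*I*sqrt(833529)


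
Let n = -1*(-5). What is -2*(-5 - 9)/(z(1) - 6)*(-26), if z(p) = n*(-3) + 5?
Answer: 91/2 ≈ 45.500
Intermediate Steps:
n = 5
z(p) = -10 (z(p) = 5*(-3) + 5 = -15 + 5 = -10)
-2*(-5 - 9)/(z(1) - 6)*(-26) = -2*(-5 - 9)/(-10 - 6)*(-26) = -(-28)/(-16)*(-26) = -(-28)*(-1)/16*(-26) = -2*7/8*(-26) = -7/4*(-26) = 91/2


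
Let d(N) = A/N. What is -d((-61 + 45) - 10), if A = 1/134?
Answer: 1/3484 ≈ 0.00028703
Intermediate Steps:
A = 1/134 ≈ 0.0074627
d(N) = 1/(134*N)
-d((-61 + 45) - 10) = -1/(134*((-61 + 45) - 10)) = -1/(134*(-16 - 1*10)) = -1/(134*(-16 - 10)) = -1/(134*(-26)) = -(-1)/(134*26) = -1*(-1/3484) = 1/3484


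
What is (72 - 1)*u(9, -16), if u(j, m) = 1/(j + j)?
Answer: 71/18 ≈ 3.9444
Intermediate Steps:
u(j, m) = 1/(2*j)
(72 - 1)*u(9, -16) = (72 - 1)*((½)/9) = 71*((½)*(⅑)) = 71*(1/18) = 71/18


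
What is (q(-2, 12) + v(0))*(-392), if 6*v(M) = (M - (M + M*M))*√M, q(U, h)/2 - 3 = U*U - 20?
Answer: 10192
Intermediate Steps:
q(U, h) = -34 + 2*U² (q(U, h) = 6 + 2*(U*U - 20) = 6 + 2*(U² - 20) = 6 + 2*(-20 + U²) = 6 + (-40 + 2*U²) = -34 + 2*U²)
v(M) = -M^(5/2)/6 (v(M) = ((M - (M + M*M))*√M)/6 = ((M - (M + M²))*√M)/6 = ((M + (-M - M²))*√M)/6 = ((-M²)*√M)/6 = (-M^(5/2))/6 = -M^(5/2)/6)
(q(-2, 12) + v(0))*(-392) = ((-34 + 2*(-2)²) - 0^(5/2)/6)*(-392) = ((-34 + 2*4) - ⅙*0)*(-392) = ((-34 + 8) + 0)*(-392) = (-26 + 0)*(-392) = -26*(-392) = 10192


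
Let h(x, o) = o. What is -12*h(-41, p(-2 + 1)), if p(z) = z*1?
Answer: 12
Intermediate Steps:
p(z) = z
-12*h(-41, p(-2 + 1)) = -12*(-2 + 1) = -12*(-1) = 12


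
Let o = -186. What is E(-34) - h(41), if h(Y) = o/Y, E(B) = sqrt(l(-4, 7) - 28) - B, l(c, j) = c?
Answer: 1580/41 + 4*I*sqrt(2) ≈ 38.537 + 5.6569*I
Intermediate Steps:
E(B) = -B + 4*I*sqrt(2) (E(B) = sqrt(-4 - 28) - B = sqrt(-32) - B = 4*I*sqrt(2) - B = -B + 4*I*sqrt(2))
h(Y) = -186/Y
E(-34) - h(41) = (-1*(-34) + 4*I*sqrt(2)) - (-186)/41 = (34 + 4*I*sqrt(2)) - (-186)/41 = (34 + 4*I*sqrt(2)) - 1*(-186/41) = (34 + 4*I*sqrt(2)) + 186/41 = 1580/41 + 4*I*sqrt(2)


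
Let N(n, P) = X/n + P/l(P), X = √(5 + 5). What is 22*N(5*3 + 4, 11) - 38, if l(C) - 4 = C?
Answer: -328/15 + 22*√10/19 ≈ -18.205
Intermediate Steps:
l(C) = 4 + C
X = √10 ≈ 3.1623
N(n, P) = P/(4 + P) + √10/n (N(n, P) = √10/n + P/(4 + P) = P/(4 + P) + √10/n)
22*N(5*3 + 4, 11) - 38 = 22*((11*(5*3 + 4) + √10*(4 + 11))/((5*3 + 4)*(4 + 11))) - 38 = 22*((11*(15 + 4) + √10*15)/((15 + 4)*15)) - 38 = 22*((1/15)*(11*19 + 15*√10)/19) - 38 = 22*((1/19)*(1/15)*(209 + 15*√10)) - 38 = 22*(11/15 + √10/19) - 38 = (242/15 + 22*√10/19) - 38 = -328/15 + 22*√10/19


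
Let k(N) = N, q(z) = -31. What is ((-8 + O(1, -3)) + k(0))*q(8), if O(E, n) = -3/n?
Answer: 217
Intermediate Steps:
((-8 + O(1, -3)) + k(0))*q(8) = ((-8 - 3/(-3)) + 0)*(-31) = ((-8 - 3*(-1/3)) + 0)*(-31) = ((-8 + 1) + 0)*(-31) = (-7 + 0)*(-31) = -7*(-31) = 217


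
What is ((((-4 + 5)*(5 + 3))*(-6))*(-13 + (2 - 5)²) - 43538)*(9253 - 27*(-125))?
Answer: -547373288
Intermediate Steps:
((((-4 + 5)*(5 + 3))*(-6))*(-13 + (2 - 5)²) - 43538)*(9253 - 27*(-125)) = (((1*8)*(-6))*(-13 + (-3)²) - 43538)*(9253 + 3375) = ((8*(-6))*(-13 + 9) - 43538)*12628 = (-48*(-4) - 43538)*12628 = (192 - 43538)*12628 = -43346*12628 = -547373288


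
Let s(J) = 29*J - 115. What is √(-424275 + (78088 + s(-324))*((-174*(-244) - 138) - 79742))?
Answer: 3*I*√285205547 ≈ 50664.0*I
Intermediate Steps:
s(J) = -115 + 29*J
√(-424275 + (78088 + s(-324))*((-174*(-244) - 138) - 79742)) = √(-424275 + (78088 + (-115 + 29*(-324)))*((-174*(-244) - 138) - 79742)) = √(-424275 + (78088 + (-115 - 9396))*((42456 - 138) - 79742)) = √(-424275 + (78088 - 9511)*(42318 - 79742)) = √(-424275 + 68577*(-37424)) = √(-424275 - 2566425648) = √(-2566849923) = 3*I*√285205547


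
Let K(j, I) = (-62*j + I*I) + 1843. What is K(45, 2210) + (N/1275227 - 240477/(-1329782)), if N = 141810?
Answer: 8280723953687319341/1695773910514 ≈ 4.8832e+6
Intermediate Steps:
K(j, I) = 1843 + I² - 62*j (K(j, I) = (-62*j + I²) + 1843 = (I² - 62*j) + 1843 = 1843 + I² - 62*j)
K(45, 2210) + (N/1275227 - 240477/(-1329782)) = (1843 + 2210² - 62*45) + (141810/1275227 - 240477/(-1329782)) = (1843 + 4884100 - 2790) + (141810*(1/1275227) - 240477*(-1/1329782)) = 4883153 + (141810/1275227 + 240477/1329782) = 4883153 + 495239148699/1695773910514 = 8280723953687319341/1695773910514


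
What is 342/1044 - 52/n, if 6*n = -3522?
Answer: 14169/34046 ≈ 0.41617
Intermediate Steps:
n = -587 (n = (⅙)*(-3522) = -587)
342/1044 - 52/n = 342/1044 - 52/(-587) = 342*(1/1044) - 52*(-1/587) = 19/58 + 52/587 = 14169/34046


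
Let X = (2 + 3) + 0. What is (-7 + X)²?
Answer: 4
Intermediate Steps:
X = 5 (X = 5 + 0 = 5)
(-7 + X)² = (-7 + 5)² = (-2)² = 4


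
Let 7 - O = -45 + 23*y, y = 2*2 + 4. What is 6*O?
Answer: -792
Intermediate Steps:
y = 8 (y = 4 + 4 = 8)
O = -132 (O = 7 - (-45 + 23*8) = 7 - (-45 + 184) = 7 - 1*139 = 7 - 139 = -132)
6*O = 6*(-132) = -792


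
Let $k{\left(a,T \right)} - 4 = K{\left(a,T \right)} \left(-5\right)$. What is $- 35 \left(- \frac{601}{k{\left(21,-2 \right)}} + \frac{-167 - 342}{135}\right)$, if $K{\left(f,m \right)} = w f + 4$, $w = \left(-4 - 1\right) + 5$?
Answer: $- \frac{510937}{432} \approx -1182.7$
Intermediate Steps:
$w = 0$ ($w = -5 + 5 = 0$)
$K{\left(f,m \right)} = 4$ ($K{\left(f,m \right)} = 0 f + 4 = 0 + 4 = 4$)
$k{\left(a,T \right)} = -16$ ($k{\left(a,T \right)} = 4 + 4 \left(-5\right) = 4 - 20 = -16$)
$- 35 \left(- \frac{601}{k{\left(21,-2 \right)}} + \frac{-167 - 342}{135}\right) = - 35 \left(- \frac{601}{-16} + \frac{-167 - 342}{135}\right) = - 35 \left(\left(-601\right) \left(- \frac{1}{16}\right) + \left(-167 - 342\right) \frac{1}{135}\right) = - 35 \left(\frac{601}{16} - \frac{509}{135}\right) = \left(-35\right) \frac{72991}{2160} = - \frac{510937}{432}$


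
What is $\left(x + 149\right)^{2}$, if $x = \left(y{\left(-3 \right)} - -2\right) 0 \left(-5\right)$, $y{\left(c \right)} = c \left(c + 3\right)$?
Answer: $22201$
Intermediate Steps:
$y{\left(c \right)} = c \left(3 + c\right)$
$x = 0$ ($x = \left(- 3 \left(3 - 3\right) - -2\right) 0 \left(-5\right) = \left(\left(-3\right) 0 + 2\right) 0 \left(-5\right) = \left(0 + 2\right) 0 \left(-5\right) = 2 \cdot 0 \left(-5\right) = 0 \left(-5\right) = 0$)
$\left(x + 149\right)^{2} = \left(0 + 149\right)^{2} = 149^{2} = 22201$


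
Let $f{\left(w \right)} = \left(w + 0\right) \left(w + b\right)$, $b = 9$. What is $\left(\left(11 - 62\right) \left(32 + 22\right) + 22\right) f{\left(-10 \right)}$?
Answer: $-27320$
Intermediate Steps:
$f{\left(w \right)} = w \left(9 + w\right)$ ($f{\left(w \right)} = \left(w + 0\right) \left(w + 9\right) = w \left(9 + w\right)$)
$\left(\left(11 - 62\right) \left(32 + 22\right) + 22\right) f{\left(-10 \right)} = \left(\left(11 - 62\right) \left(32 + 22\right) + 22\right) \left(- 10 \left(9 - 10\right)\right) = \left(\left(-51\right) 54 + 22\right) \left(\left(-10\right) \left(-1\right)\right) = \left(-2754 + 22\right) 10 = \left(-2732\right) 10 = -27320$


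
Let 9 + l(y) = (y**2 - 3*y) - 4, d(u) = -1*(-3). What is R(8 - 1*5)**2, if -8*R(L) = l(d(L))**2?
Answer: 28561/64 ≈ 446.27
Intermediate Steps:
d(u) = 3
l(y) = -13 + y**2 - 3*y (l(y) = -9 + ((y**2 - 3*y) - 4) = -9 + (-4 + y**2 - 3*y) = -13 + y**2 - 3*y)
R(L) = -169/8 (R(L) = -(-13 + 3**2 - 3*3)**2/8 = -(-13 + 9 - 9)**2/8 = -1/8*(-13)**2 = -1/8*169 = -169/8)
R(8 - 1*5)**2 = (-169/8)**2 = 28561/64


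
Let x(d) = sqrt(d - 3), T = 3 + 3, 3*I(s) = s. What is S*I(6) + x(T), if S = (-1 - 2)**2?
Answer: 18 + sqrt(3) ≈ 19.732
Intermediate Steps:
S = 9 (S = (-3)**2 = 9)
I(s) = s/3
T = 6
x(d) = sqrt(-3 + d)
S*I(6) + x(T) = 9*((1/3)*6) + sqrt(-3 + 6) = 9*2 + sqrt(3) = 18 + sqrt(3)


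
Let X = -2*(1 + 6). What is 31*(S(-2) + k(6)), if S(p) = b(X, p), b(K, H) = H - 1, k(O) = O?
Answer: 93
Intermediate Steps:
X = -14 (X = -2*7 = -14)
b(K, H) = -1 + H
S(p) = -1 + p
31*(S(-2) + k(6)) = 31*((-1 - 2) + 6) = 31*(-3 + 6) = 31*3 = 93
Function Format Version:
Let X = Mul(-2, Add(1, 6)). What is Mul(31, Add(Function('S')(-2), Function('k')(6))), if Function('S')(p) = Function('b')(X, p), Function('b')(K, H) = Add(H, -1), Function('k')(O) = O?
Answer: 93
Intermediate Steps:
X = -14 (X = Mul(-2, 7) = -14)
Function('b')(K, H) = Add(-1, H)
Function('S')(p) = Add(-1, p)
Mul(31, Add(Function('S')(-2), Function('k')(6))) = Mul(31, Add(Add(-1, -2), 6)) = Mul(31, Add(-3, 6)) = Mul(31, 3) = 93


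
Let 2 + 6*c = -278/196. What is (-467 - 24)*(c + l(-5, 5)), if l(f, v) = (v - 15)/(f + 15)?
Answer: 453193/588 ≈ 770.74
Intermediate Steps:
c = -335/588 (c = -⅓ + (-278/196)/6 = -⅓ + (-278*1/196)/6 = -⅓ + (⅙)*(-139/98) = -⅓ - 139/588 = -335/588 ≈ -0.56973)
l(f, v) = (-15 + v)/(15 + f)
(-467 - 24)*(c + l(-5, 5)) = (-467 - 24)*(-335/588 + (-15 + 5)/(15 - 5)) = -491*(-335/588 - 10/10) = -491*(-335/588 + (⅒)*(-10)) = -491*(-335/588 - 1) = -491*(-923/588) = 453193/588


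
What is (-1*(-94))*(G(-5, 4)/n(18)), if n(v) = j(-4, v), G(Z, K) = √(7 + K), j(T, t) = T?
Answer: -47*√11/2 ≈ -77.941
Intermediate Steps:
n(v) = -4
(-1*(-94))*(G(-5, 4)/n(18)) = (-1*(-94))*(√(7 + 4)/(-4)) = 94*(√11*(-¼)) = 94*(-√11/4) = -47*√11/2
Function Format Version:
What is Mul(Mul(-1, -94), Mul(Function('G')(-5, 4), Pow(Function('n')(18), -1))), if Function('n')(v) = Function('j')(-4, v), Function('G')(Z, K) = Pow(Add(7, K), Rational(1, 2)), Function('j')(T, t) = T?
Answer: Mul(Rational(-47, 2), Pow(11, Rational(1, 2))) ≈ -77.941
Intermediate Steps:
Function('n')(v) = -4
Mul(Mul(-1, -94), Mul(Function('G')(-5, 4), Pow(Function('n')(18), -1))) = Mul(Mul(-1, -94), Mul(Pow(Add(7, 4), Rational(1, 2)), Pow(-4, -1))) = Mul(94, Mul(Pow(11, Rational(1, 2)), Rational(-1, 4))) = Mul(94, Mul(Rational(-1, 4), Pow(11, Rational(1, 2)))) = Mul(Rational(-47, 2), Pow(11, Rational(1, 2)))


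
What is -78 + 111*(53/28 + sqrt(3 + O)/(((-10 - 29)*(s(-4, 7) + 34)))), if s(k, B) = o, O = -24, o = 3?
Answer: 3699/28 - I*sqrt(21)/13 ≈ 132.11 - 0.35251*I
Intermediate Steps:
s(k, B) = 3
-78 + 111*(53/28 + sqrt(3 + O)/(((-10 - 29)*(s(-4, 7) + 34)))) = -78 + 111*(53/28 + sqrt(3 - 24)/(((-10 - 29)*(3 + 34)))) = -78 + 111*(53*(1/28) + sqrt(-21)/((-39*37))) = -78 + 111*(53/28 + (I*sqrt(21))/(-1443)) = -78 + 111*(53/28 + (I*sqrt(21))*(-1/1443)) = -78 + 111*(53/28 - I*sqrt(21)/1443) = -78 + (5883/28 - I*sqrt(21)/13) = 3699/28 - I*sqrt(21)/13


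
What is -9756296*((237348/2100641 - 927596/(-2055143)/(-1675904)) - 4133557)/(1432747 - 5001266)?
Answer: -314415488737665388111066477383/27821661260121707869796 ≈ -1.1301e+7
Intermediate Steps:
-9756296*((237348/2100641 - 927596/(-2055143)/(-1675904)) - 4133557)/(1432747 - 5001266) = -9756296/((-3568519/((237348*(1/2100641) - 927596*(-1/2055143)*(-1/1675904)) - 4133557))) = -9756296/((-3568519/((237348/2100641 + (927596/2055143)*(-1/1675904)) - 4133557))) = -9756296/((-3568519/((237348/2100641 - 231899/861055593568) - 4133557))) = -9756296/((-3568519/(204369335885630405/1808768683128277088 - 4133557))) = -9756296/((-3568519/(-7476648247156335769411611/1808768683128277088))) = -9756296/((-3568519*(-1808768683128277088/7476648247156335769411611))) = -9756296/6454625412348236225792672/7476648247156335769411611 = -9756296*7476648247156335769411611/6454625412348236225792672 = -314415488737665388111066477383/27821661260121707869796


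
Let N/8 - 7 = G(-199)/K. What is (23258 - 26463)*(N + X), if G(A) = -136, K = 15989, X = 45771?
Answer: -2348389442075/15989 ≈ -1.4688e+8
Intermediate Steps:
N = 894296/15989 (N = 56 + 8*(-136/15989) = 56 - 1088/15989 = 894296/15989 ≈ 55.932)
(23258 - 26463)*(N + X) = (23258 - 26463)*(894296/15989 + 45771) = -3205*732726815/15989 = -2348389442075/15989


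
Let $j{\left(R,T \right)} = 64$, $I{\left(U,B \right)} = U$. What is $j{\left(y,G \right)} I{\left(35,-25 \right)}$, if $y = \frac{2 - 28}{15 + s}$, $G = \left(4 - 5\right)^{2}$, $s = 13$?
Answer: $2240$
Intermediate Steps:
$G = 1$ ($G = \left(-1\right)^{2} = 1$)
$y = - \frac{13}{14}$ ($y = \frac{2 - 28}{15 + 13} = - \frac{26}{28} = \left(-26\right) \frac{1}{28} = - \frac{13}{14} \approx -0.92857$)
$j{\left(y,G \right)} I{\left(35,-25 \right)} = 64 \cdot 35 = 2240$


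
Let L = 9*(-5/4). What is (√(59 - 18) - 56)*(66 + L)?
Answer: -3066 + 219*√41/4 ≈ -2715.4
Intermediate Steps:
L = -45/4 (L = 9*(-5*¼) = 9*(-5/4) = -45/4 ≈ -11.250)
(√(59 - 18) - 56)*(66 + L) = (√(59 - 18) - 56)*(66 - 45/4) = (√41 - 56)*(219/4) = (-56 + √41)*(219/4) = -3066 + 219*√41/4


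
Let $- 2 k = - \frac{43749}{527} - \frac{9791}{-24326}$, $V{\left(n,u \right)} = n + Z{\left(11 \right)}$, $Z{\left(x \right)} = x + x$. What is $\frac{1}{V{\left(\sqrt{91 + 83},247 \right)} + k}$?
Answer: $\frac{41616913104956420}{2520228903181490041} - \frac{657389293276816 \sqrt{174}}{2520228903181490041} \approx 0.013072$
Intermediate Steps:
$Z{\left(x \right)} = 2 x$
$V{\left(n,u \right)} = 22 + n$ ($V{\left(n,u \right)} = n + 2 \cdot 11 = n + 22 = 22 + n$)
$k = \frac{1059078317}{25639604}$ ($k = - \frac{- \frac{43749}{527} - \frac{9791}{-24326}}{2} = - \frac{\left(-43749\right) \frac{1}{527} - - \frac{9791}{24326}}{2} = - \frac{- \frac{43749}{527} + \frac{9791}{24326}}{2} = \left(- \frac{1}{2}\right) \left(- \frac{1059078317}{12819802}\right) = \frac{1059078317}{25639604} \approx 41.306$)
$\frac{1}{V{\left(\sqrt{91 + 83},247 \right)} + k} = \frac{1}{\left(22 + \sqrt{91 + 83}\right) + \frac{1059078317}{25639604}} = \frac{1}{\left(22 + \sqrt{174}\right) + \frac{1059078317}{25639604}} = \frac{1}{\frac{1623149605}{25639604} + \sqrt{174}}$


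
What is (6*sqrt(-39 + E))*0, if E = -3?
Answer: 0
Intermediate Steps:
(6*sqrt(-39 + E))*0 = (6*sqrt(-39 - 3))*0 = (6*sqrt(-42))*0 = (6*(I*sqrt(42)))*0 = (6*I*sqrt(42))*0 = 0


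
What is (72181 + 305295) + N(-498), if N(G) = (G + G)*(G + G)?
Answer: 1369492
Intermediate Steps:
N(G) = 4*G² (N(G) = (2*G)*(2*G) = 4*G²)
(72181 + 305295) + N(-498) = (72181 + 305295) + 4*(-498)² = 377476 + 4*248004 = 377476 + 992016 = 1369492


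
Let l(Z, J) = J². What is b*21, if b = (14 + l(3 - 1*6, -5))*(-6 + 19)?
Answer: 10647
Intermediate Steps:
b = 507 (b = (14 + (-5)²)*(-6 + 19) = (14 + 25)*13 = 39*13 = 507)
b*21 = 507*21 = 10647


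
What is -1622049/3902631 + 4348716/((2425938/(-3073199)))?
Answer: -2897588752131105687/525974491271 ≈ -5.5090e+6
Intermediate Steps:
-1622049/3902631 + 4348716/((2425938/(-3073199))) = -1622049*1/3902631 + 4348716/((2425938*(-1/3073199))) = -540683/1300877 + 4348716/(-2425938/3073199) = -540683/1300877 + 4348716*(-3073199/2425938) = -540683/1300877 - 2227411610414/404323 = -2897588752131105687/525974491271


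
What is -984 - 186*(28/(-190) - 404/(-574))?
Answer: -29650752/27265 ≈ -1087.5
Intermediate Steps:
-984 - 186*(28/(-190) - 404/(-574)) = -984 - 186*(28*(-1/190) - 404*(-1/574)) = -984 - 186*(-14/95 + 202/287) = -984 - 186*15172/27265 = -984 - 2821992/27265 = -29650752/27265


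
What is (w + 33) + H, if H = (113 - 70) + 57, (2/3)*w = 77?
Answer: 497/2 ≈ 248.50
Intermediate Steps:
w = 231/2 (w = (3/2)*77 = 231/2 ≈ 115.50)
H = 100 (H = 43 + 57 = 100)
(w + 33) + H = (231/2 + 33) + 100 = 297/2 + 100 = 497/2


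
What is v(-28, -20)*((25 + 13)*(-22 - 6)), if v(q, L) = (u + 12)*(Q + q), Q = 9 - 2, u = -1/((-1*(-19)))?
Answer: 266952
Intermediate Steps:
u = -1/19 ≈ -0.052632
Q = 7
v(q, L) = 1589/19 + 227*q/19 (v(q, L) = (-1/19 + 12)*(7 + q) = 227*(7 + q)/19 = 1589/19 + 227*q/19)
v(-28, -20)*((25 + 13)*(-22 - 6)) = (1589/19 + (227/19)*(-28))*((25 + 13)*(-22 - 6)) = (1589/19 - 6356/19)*(38*(-28)) = -4767/19*(-1064) = 266952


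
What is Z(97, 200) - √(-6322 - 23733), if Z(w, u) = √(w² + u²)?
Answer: √49409 - I*√30055 ≈ 222.28 - 173.36*I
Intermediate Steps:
Z(w, u) = √(u² + w²)
Z(97, 200) - √(-6322 - 23733) = √(200² + 97²) - √(-6322 - 23733) = √(40000 + 9409) - √(-30055) = √49409 - I*√30055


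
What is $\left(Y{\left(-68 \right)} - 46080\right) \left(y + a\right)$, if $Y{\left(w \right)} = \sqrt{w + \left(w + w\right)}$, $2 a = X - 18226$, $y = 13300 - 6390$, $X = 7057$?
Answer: $-61079040 + 2651 i \sqrt{51} \approx -6.1079 \cdot 10^{7} + 18932.0 i$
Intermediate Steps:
$y = 6910$ ($y = 13300 - 6390 = 6910$)
$a = - \frac{11169}{2}$ ($a = \frac{7057 - 18226}{2} = \frac{1}{2} \left(-11169\right) = - \frac{11169}{2} \approx -5584.5$)
$Y{\left(w \right)} = \sqrt{3} \sqrt{w}$ ($Y{\left(w \right)} = \sqrt{w + 2 w} = \sqrt{3 w} = \sqrt{3} \sqrt{w}$)
$\left(Y{\left(-68 \right)} - 46080\right) \left(y + a\right) = \left(\sqrt{3} \sqrt{-68} - 46080\right) \left(6910 - \frac{11169}{2}\right) = \left(\sqrt{3} \cdot 2 i \sqrt{17} - 46080\right) \frac{2651}{2} = \left(2 i \sqrt{51} - 46080\right) \frac{2651}{2} = \left(-46080 + 2 i \sqrt{51}\right) \frac{2651}{2} = -61079040 + 2651 i \sqrt{51}$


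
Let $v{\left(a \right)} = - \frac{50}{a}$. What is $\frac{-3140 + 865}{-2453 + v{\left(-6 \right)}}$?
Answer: $\frac{6825}{7334} \approx 0.9306$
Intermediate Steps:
$\frac{-3140 + 865}{-2453 + v{\left(-6 \right)}} = \frac{-3140 + 865}{-2453 - \frac{50}{-6}} = - \frac{2275}{-2453 - - \frac{25}{3}} = - \frac{2275}{-2453 + \frac{25}{3}} = - \frac{2275}{- \frac{7334}{3}} = \left(-2275\right) \left(- \frac{3}{7334}\right) = \frac{6825}{7334}$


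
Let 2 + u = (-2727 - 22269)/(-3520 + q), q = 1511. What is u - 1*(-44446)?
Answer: 89312992/2009 ≈ 44456.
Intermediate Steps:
u = 20978/2009 (u = -2 + (-2727 - 22269)/(-3520 + 1511) = -2 - 24996/(-2009) = -2 - 24996*(-1/2009) = -2 + 24996/2009 = 20978/2009 ≈ 10.442)
u - 1*(-44446) = 20978/2009 - 1*(-44446) = 20978/2009 + 44446 = 89312992/2009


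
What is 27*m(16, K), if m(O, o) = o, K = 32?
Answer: 864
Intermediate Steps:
27*m(16, K) = 27*32 = 864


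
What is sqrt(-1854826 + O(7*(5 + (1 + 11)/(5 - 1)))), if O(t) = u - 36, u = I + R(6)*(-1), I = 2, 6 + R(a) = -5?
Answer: I*sqrt(1854849) ≈ 1361.9*I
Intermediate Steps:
R(a) = -11 (R(a) = -6 - 5 = -11)
u = 13 (u = 2 - 11*(-1) = 2 + 11 = 13)
O(t) = -23 (O(t) = 13 - 36 = -23)
sqrt(-1854826 + O(7*(5 + (1 + 11)/(5 - 1)))) = sqrt(-1854826 - 23) = sqrt(-1854849) = I*sqrt(1854849)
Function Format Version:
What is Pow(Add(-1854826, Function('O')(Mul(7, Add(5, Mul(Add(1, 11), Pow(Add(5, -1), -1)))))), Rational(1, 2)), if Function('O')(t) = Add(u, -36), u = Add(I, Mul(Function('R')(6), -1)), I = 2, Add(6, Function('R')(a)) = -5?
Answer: Mul(I, Pow(1854849, Rational(1, 2))) ≈ Mul(1361.9, I)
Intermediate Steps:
Function('R')(a) = -11 (Function('R')(a) = Add(-6, -5) = -11)
u = 13 (u = Add(2, Mul(-11, -1)) = Add(2, 11) = 13)
Function('O')(t) = -23 (Function('O')(t) = Add(13, -36) = -23)
Pow(Add(-1854826, Function('O')(Mul(7, Add(5, Mul(Add(1, 11), Pow(Add(5, -1), -1)))))), Rational(1, 2)) = Pow(Add(-1854826, -23), Rational(1, 2)) = Pow(-1854849, Rational(1, 2)) = Mul(I, Pow(1854849, Rational(1, 2)))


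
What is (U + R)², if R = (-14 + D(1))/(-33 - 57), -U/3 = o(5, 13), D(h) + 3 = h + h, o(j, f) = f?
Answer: 54289/36 ≈ 1508.0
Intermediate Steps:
D(h) = -3 + 2*h (D(h) = -3 + (h + h) = -3 + 2*h)
U = -39 (U = -3*13 = -39)
R = ⅙ (R = (-14 + (-3 + 2*1))/(-33 - 57) = (-14 + (-3 + 2))/(-90) = (-14 - 1)*(-1/90) = -15*(-1/90) = ⅙ ≈ 0.16667)
(U + R)² = (-39 + ⅙)² = (-233/6)² = 54289/36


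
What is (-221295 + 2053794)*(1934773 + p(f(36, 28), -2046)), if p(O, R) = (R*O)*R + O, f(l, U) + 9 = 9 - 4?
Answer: -27138751277805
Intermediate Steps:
f(l, U) = -4 (f(l, U) = -9 + (9 - 4) = -9 + 5 = -4)
p(O, R) = O + O*R² (p(O, R) = (O*R)*R + O = O*R² + O = O + O*R²)
(-221295 + 2053794)*(1934773 + p(f(36, 28), -2046)) = (-221295 + 2053794)*(1934773 - 4*(1 + (-2046)²)) = 1832499*(1934773 - 4*(1 + 4186116)) = 1832499*(1934773 - 4*4186117) = 1832499*(1934773 - 16744468) = 1832499*(-14809695) = -27138751277805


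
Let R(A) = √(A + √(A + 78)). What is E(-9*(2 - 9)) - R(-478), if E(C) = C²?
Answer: 3969 - √(-478 + 20*I) ≈ 3968.5 - 21.868*I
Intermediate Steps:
R(A) = √(A + √(78 + A))
E(-9*(2 - 9)) - R(-478) = (-9*(2 - 9))² - √(-478 + √(78 - 478)) = (-9*(-7))² - √(-478 + √(-400)) = 63² - √(-478 + 20*I) = 3969 - √(-478 + 20*I)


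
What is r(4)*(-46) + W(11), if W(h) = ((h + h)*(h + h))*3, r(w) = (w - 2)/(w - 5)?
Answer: 1544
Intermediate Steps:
r(w) = (-2 + w)/(-5 + w)
W(h) = 12*h² (W(h) = ((2*h)*(2*h))*3 = (4*h²)*3 = 12*h²)
r(4)*(-46) + W(11) = ((-2 + 4)/(-5 + 4))*(-46) + 12*11² = (2/(-1))*(-46) + 12*121 = -1*2*(-46) + 1452 = -2*(-46) + 1452 = 92 + 1452 = 1544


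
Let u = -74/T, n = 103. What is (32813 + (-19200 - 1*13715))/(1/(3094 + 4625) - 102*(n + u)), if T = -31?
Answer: 787338/82975265 ≈ 0.0094888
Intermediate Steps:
u = 74/31 (u = -74/(-31) = -74*(-1/31) = 74/31 ≈ 2.3871)
(32813 + (-19200 - 1*13715))/(1/(3094 + 4625) - 102*(n + u)) = (32813 + (-19200 - 1*13715))/(1/(3094 + 4625) - 102*(103 + 74/31)) = (32813 + (-19200 - 13715))/(1/7719 - 102*3267/31) = (32813 - 32915)/(1/7719 - 333234/31) = -102/(-82975265/7719) = -102*(-7719/82975265) = 787338/82975265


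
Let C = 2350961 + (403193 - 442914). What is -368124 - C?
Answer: -2679364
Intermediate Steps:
C = 2311240 (C = 2350961 - 39721 = 2311240)
-368124 - C = -368124 - 1*2311240 = -368124 - 2311240 = -2679364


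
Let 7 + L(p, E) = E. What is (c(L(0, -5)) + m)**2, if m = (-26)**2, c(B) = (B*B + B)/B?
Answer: 442225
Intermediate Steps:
L(p, E) = -7 + E
c(B) = (B + B**2)/B (c(B) = (B**2 + B)/B = (B + B**2)/B)
m = 676
(c(L(0, -5)) + m)**2 = ((1 + (-7 - 5)) + 676)**2 = ((1 - 12) + 676)**2 = (-11 + 676)**2 = 665**2 = 442225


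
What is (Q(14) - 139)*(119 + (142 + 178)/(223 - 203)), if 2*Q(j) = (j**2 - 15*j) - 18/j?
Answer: -277155/14 ≈ -19797.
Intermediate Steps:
Q(j) = j**2/2 - 9/j - 15*j/2 (Q(j) = ((j**2 - 15*j) - 18/j)/2 = (j**2 - 18/j - 15*j)/2 = j**2/2 - 9/j - 15*j/2)
(Q(14) - 139)*(119 + (142 + 178)/(223 - 203)) = ((1/2)*(-18 + 14**2*(-15 + 14))/14 - 139)*(119 + (142 + 178)/(223 - 203)) = ((1/2)*(1/14)*(-18 + 196*(-1)) - 139)*(119 + 320/20) = ((1/2)*(1/14)*(-18 - 196) - 139)*(119 + 320*(1/20)) = ((1/2)*(1/14)*(-214) - 139)*(119 + 16) = (-107/14 - 139)*135 = -2053/14*135 = -277155/14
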